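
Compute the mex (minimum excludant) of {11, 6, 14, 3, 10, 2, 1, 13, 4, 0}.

5

The values 0, 1, 2, 3, 4 are all present; 5 is the first non-negative integer missing from the set.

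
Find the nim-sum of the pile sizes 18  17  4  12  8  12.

15

Compute the nim-sum pairwise:
18 ^ 17 = 3
3 ^ 4 = 7
7 ^ 12 = 11
11 ^ 8 = 3
3 ^ 12 = 15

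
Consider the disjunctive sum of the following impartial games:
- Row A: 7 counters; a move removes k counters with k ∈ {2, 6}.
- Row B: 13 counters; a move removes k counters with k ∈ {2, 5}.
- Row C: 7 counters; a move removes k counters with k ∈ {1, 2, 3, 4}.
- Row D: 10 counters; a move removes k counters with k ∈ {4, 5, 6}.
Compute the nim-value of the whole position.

Build the Grundy sequence for row A with g(k) = mex{g(k−s) : s ∈ {2, 6}, s ≤ k}:
k:     0  1  2  3  4  5  6  7
g(k):  0  0  1  1  0  0  1  1
So g(7) = 1.
Grundy values for row B (subtraction set {2, 5}):
g(0) = mex{} = 0
g(1) = mex{} = 0
g(2) = mex{0} = 1
g(3) = mex{0} = 1
g(4) = mex{1} = 0
g(5) = mex{0,1} = 2
g(6) = mex{0} = 1
g(7) = mex{1,2} = 0
g(8) = mex{1} = 0
g(9) = mex{0} = 1
g(10) = mex{0,2} = 1
g(11) = mex{1} = 0
g(12) = mex{0,1} = 2
g(13) = mex{0} = 1
So g(13) = 1.
Build the Grundy sequence for row C with g(k) = mex{g(k−s) : s ∈ {1, 2, 3, 4}, s ≤ k}:
g(0) = mex{} = 0
g(1) = mex{0} = 1
g(2) = mex{0,1} = 2
g(3) = mex{0,1,2} = 3
g(4) = mex{0,1,2,3} = 4
g(5) = mex{1,2,3,4} = 0
g(6) = mex{0,2,3,4} = 1
g(7) = mex{0,1,3,4} = 2
So g(7) = 2.
Grundy values for row D (subtraction set {4, 5, 6}):
k:     0  1  2  3  4  5  6  7  8  9 10
g(k):  0  0  0  0  1  1  1  1  2  2  0
So g(10) = 0.
The value of a disjunctive sum is the nim-sum of the parts.
Combined value = 1 ⊕ 1 ⊕ 2 ⊕ 0 = 2.

2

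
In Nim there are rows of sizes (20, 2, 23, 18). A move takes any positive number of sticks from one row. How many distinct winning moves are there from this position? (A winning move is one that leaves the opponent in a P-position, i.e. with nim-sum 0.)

Bitwise XOR of the heap sizes:
  10100  (20)
  00010  (2)
  10111  (23)
  10010  (18)
  -----
  10011  (19)
The overall nim-sum is X = 19. A row of size p has a winning move iff p XOR X < p (reduce it to p XOR X).
  20: 20 XOR 19 = 7 < 20 — winning move (to 7).
  2: 2 XOR 19 = 17 ≥ 2 — no move.
  23: 23 XOR 19 = 4 < 23 — winning move (to 4).
  18: 18 XOR 19 = 1 < 18 — winning move (to 1).
That gives 3 winning moves.

3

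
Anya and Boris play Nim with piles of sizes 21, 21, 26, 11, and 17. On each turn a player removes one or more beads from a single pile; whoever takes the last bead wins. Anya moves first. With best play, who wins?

Compute the nim-sum pairwise:
21 ⊕ 21 = 0
0 ⊕ 26 = 26
26 ⊕ 11 = 17
17 ⊕ 17 = 0
The nim-sum is 0, so this is a P-position: the player to move is in a losing position under optimal play; Anya is about to move from it and so loses — Boris wins.

Boris wins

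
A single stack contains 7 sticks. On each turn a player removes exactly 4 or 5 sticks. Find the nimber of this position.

Compute g(0), g(1), … for moves {4, 5}:
k:     0  1  2  3  4  5  6  7
g(k):  0  0  0  0  1  1  1  1
So g(7) = 1.

1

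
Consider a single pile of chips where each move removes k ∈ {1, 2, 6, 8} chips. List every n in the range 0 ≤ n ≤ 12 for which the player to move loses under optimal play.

Compute g(0), g(1), … for moves {1, 2, 6, 8}:
g(0) = mex{} = 0
g(1) = mex{0} = 1
g(2) = mex{0,1} = 2
g(3) = mex{1,2} = 0
g(4) = mex{0,2} = 1
g(5) = mex{0,1} = 2
g(6) = mex{0,1,2} = 3
g(7) = mex{1,2,3} = 0
g(8) = mex{0,2,3} = 1
g(9) = mex{0,1} = 2
g(10) = mex{1,2} = 0
g(11) = mex{0,2} = 1
g(12) = mex{0,1,3} = 2
The P-positions (g = 0) in 0..12 are 0, 3, 7, 10.

0, 3, 7, 10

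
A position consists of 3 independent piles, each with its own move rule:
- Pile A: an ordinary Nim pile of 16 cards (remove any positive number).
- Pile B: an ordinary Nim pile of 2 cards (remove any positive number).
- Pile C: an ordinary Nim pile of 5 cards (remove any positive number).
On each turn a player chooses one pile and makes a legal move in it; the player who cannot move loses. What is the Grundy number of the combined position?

Pile A is a plain Nim pile of size 16, so its Grundy value is 16.
Pile B is a plain Nim pile of size 2, so its Grundy value is 2.
Pile C is a plain Nim pile of size 5, so its Grundy value is 5.
The value of a disjunctive sum is the nim-sum of the parts.
Combined value = 16 XOR 2 XOR 5 = 23.

23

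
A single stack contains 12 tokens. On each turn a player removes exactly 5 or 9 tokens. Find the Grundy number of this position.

Grundy values for subtraction set {5, 9}:
g(0) = mex{} = 0
g(1) = mex{} = 0
g(2) = mex{} = 0
g(3) = mex{} = 0
g(4) = mex{} = 0
g(5) = mex{0} = 1
g(6) = mex{0} = 1
g(7) = mex{0} = 1
g(8) = mex{0} = 1
g(9) = mex{0} = 1
g(10) = mex{0,1} = 2
g(11) = mex{0,1} = 2
g(12) = mex{0,1} = 2
So g(12) = 2.

2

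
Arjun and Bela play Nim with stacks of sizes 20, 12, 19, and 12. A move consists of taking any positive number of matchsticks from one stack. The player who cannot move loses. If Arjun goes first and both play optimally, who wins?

Arjun wins

Bitwise XOR of the heap sizes:
  10100  (20)
  01100  (12)
  10011  (19)
  01100  (12)
  -----
  00111  (7)
The nim-sum is 7 ≠ 0, so this is an N-position: the player to move can win; Arjun has a winning move.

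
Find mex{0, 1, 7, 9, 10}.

The values 0, 1 are all present; 2 is the first non-negative integer missing from the set.

2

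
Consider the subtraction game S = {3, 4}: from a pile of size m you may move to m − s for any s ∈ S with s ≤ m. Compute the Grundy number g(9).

0

Compute g(0), g(1), … for moves {3, 4}:
g(0) = mex{} = 0
g(1) = mex{} = 0
g(2) = mex{} = 0
g(3) = mex{0} = 1
g(4) = mex{0} = 1
g(5) = mex{0} = 1
g(6) = mex{0,1} = 2
g(7) = mex{1} = 0
g(8) = mex{1} = 0
g(9) = mex{1,2} = 0
So g(9) = 0.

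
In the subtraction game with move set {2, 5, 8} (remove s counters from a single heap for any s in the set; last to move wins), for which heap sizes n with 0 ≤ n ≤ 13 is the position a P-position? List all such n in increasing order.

0, 1, 4, 7, 10, 11

Compute g(0), g(1), … for moves {2, 5, 8}:
g(0) = mex{} = 0
g(1) = mex{} = 0
g(2) = mex{0} = 1
g(3) = mex{0} = 1
g(4) = mex{1} = 0
g(5) = mex{0,1} = 2
g(6) = mex{0} = 1
g(7) = mex{1,2} = 0
g(8) = mex{0,1} = 2
g(9) = mex{0} = 1
g(10) = mex{1,2} = 0
g(11) = mex{1} = 0
g(12) = mex{0} = 1
g(13) = mex{0,2} = 1
The P-positions (g = 0) in 0..13 are 0, 1, 4, 7, 10, 11.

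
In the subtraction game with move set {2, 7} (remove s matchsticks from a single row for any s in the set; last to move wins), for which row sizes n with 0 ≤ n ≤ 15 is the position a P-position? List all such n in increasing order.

Build the Grundy sequence with g(k) = mex{g(k−s) : s ∈ {2, 7}, s ≤ k}:
k:     0  1  2  3  4  5  6  7  8  9 10 11 12 13 14 15
g(k):  0  0  1  1  0  0  1  1  2  0  0  1  1  0  0  1
The P-positions (g = 0) in 0..15 are 0, 1, 4, 5, 9, 10, 13, 14.

0, 1, 4, 5, 9, 10, 13, 14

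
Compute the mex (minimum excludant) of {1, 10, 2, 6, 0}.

The values 0, 1, 2 are all present; 3 is the first non-negative integer missing from the set.

3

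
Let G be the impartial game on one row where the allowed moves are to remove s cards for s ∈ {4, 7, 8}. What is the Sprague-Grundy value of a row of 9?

Compute g(0), g(1), … for moves {4, 7, 8}:
k:     0  1  2  3  4  5  6  7  8  9
g(k):  0  0  0  0  1  1  1  1  2  2
So g(9) = 2.

2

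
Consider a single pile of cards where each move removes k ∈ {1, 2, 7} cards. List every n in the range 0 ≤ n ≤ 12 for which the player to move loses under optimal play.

0, 3, 6, 9, 12

Grundy values for subtraction set {1, 2, 7}:
g(0) = mex{} = 0
g(1) = mex{0} = 1
g(2) = mex{0,1} = 2
g(3) = mex{1,2} = 0
g(4) = mex{0,2} = 1
g(5) = mex{0,1} = 2
g(6) = mex{1,2} = 0
g(7) = mex{0,2} = 1
g(8) = mex{0,1} = 2
g(9) = mex{1,2} = 0
g(10) = mex{0,2} = 1
g(11) = mex{0,1} = 2
g(12) = mex{1,2} = 0
The P-positions (g = 0) in 0..12 are 0, 3, 6, 9, 12.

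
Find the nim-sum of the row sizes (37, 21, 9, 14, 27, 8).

Nim-sum: 37 ⊕ 21 ⊕ 9 ⊕ 14 ⊕ 27 ⊕ 8 = 36.

36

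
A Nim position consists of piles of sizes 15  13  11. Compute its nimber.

9

Nim-sum: 15 ^ 13 ^ 11 = 9.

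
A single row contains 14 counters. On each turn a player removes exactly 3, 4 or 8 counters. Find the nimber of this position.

Build the Grundy sequence with g(k) = mex{g(k−s) : s ∈ {3, 4, 8}, s ≤ k}:
g(0) = mex{} = 0
g(1) = mex{} = 0
g(2) = mex{} = 0
g(3) = mex{0} = 1
g(4) = mex{0} = 1
g(5) = mex{0} = 1
g(6) = mex{0,1} = 2
g(7) = mex{1} = 0
g(8) = mex{0,1} = 2
g(9) = mex{0,1,2} = 3
g(10) = mex{0,2} = 1
g(11) = mex{0,1,2} = 3
g(12) = mex{1,2,3} = 0
g(13) = mex{1,3} = 0
g(14) = mex{1,2,3} = 0
So g(14) = 0.

0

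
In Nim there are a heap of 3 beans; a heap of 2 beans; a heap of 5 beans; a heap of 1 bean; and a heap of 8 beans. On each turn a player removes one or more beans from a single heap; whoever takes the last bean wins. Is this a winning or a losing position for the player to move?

Nim-sum: 3 ⊕ 2 ⊕ 5 ⊕ 1 ⊕ 8 = 13.
The nim-sum is 13 ≠ 0, so this is an N-position: the player to move can win.

Winning position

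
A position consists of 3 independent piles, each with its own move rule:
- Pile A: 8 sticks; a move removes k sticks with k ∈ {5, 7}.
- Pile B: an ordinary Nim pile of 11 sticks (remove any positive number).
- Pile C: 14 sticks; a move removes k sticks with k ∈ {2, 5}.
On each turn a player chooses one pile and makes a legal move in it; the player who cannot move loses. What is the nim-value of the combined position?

10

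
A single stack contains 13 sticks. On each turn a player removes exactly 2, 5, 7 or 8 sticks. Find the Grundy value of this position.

Grundy values for subtraction set {2, 5, 7, 8}:
g(0) = mex{} = 0
g(1) = mex{} = 0
g(2) = mex{0} = 1
g(3) = mex{0} = 1
g(4) = mex{1} = 0
g(5) = mex{0,1} = 2
g(6) = mex{0} = 1
g(7) = mex{0,1,2} = 3
g(8) = mex{0,1} = 2
g(9) = mex{0,1,3} = 2
g(10) = mex{1,2} = 0
g(11) = mex{0,1,2} = 3
g(12) = mex{0,2,3} = 1
g(13) = mex{1,2,3} = 0
So g(13) = 0.

0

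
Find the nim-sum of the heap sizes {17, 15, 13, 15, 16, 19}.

31

In binary:
  10001  (17)
  01111  (15)
  01101  (13)
  01111  (15)
  10000  (16)
  10011  (19)
  -----
  11111  (31)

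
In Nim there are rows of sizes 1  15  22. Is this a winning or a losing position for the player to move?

Winning position

Nim-sum: 1 ⊕ 15 ⊕ 22 = 24.
The nim-sum is 24 ≠ 0, so this is an N-position: the player to move can win.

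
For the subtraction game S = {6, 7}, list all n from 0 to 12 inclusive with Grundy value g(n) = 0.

0, 1, 2, 3, 4, 5

Build the Grundy sequence with g(k) = mex{g(k−s) : s ∈ {6, 7}, s ≤ k}:
k:     0  1  2  3  4  5  6  7  8  9 10 11 12
g(k):  0  0  0  0  0  0  1  1  1  1  1  1  2
The P-positions (g = 0) in 0..12 are 0, 1, 2, 3, 4, 5.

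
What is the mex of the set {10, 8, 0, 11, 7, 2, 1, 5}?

3

The values 0, 1, 2 are all present; 3 is the first non-negative integer missing from the set.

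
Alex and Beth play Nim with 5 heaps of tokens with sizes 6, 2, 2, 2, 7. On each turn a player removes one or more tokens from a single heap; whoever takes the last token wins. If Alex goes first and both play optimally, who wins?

Bitwise XOR of the heap sizes:
  110  (6)
  010  (2)
  010  (2)
  010  (2)
  111  (7)
  ---
  011  (3)
The nim-sum is 3 ≠ 0, so this is an N-position: the player to move can win; Alex has a winning move.

Alex wins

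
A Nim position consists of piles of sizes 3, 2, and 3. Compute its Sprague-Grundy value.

Nim-sum: 3 XOR 2 XOR 3 = 2.

2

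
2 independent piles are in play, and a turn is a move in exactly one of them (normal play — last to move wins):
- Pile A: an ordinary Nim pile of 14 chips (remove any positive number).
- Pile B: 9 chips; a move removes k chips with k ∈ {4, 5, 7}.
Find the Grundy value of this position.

Pile A is a plain Nim pile of size 14, so its Grundy value is 14.
Grundy values for pile B (subtraction set {4, 5, 7}):
g(0) = mex{} = 0
g(1) = mex{} = 0
g(2) = mex{} = 0
g(3) = mex{} = 0
g(4) = mex{0} = 1
g(5) = mex{0} = 1
g(6) = mex{0} = 1
g(7) = mex{0} = 1
g(8) = mex{0,1} = 2
g(9) = mex{0,1} = 2
So g(9) = 2.
The value of a disjunctive sum is the nim-sum of the parts.
Combined value = 14 XOR 2 = 12.

12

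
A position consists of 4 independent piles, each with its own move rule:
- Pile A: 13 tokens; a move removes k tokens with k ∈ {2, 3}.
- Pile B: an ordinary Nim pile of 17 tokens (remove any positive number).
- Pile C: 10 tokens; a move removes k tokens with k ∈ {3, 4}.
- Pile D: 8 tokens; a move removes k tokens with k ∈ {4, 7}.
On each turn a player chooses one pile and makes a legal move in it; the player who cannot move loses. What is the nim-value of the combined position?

19

Build the Grundy sequence for pile A with g(k) = mex{g(k−s) : s ∈ {2, 3}, s ≤ k}:
g(0) = mex{} = 0
g(1) = mex{} = 0
g(2) = mex{0} = 1
g(3) = mex{0} = 1
g(4) = mex{0,1} = 2
g(5) = mex{1} = 0
g(6) = mex{1,2} = 0
g(7) = mex{0,2} = 1
g(8) = mex{0} = 1
g(9) = mex{0,1} = 2
g(10) = mex{1} = 0
g(11) = mex{1,2} = 0
g(12) = mex{0,2} = 1
g(13) = mex{0} = 1
So g(13) = 1.
Pile B is a plain Nim pile of size 17, so its Grundy value is 17.
Build the Grundy sequence for pile C with g(k) = mex{g(k−s) : s ∈ {3, 4}, s ≤ k}:
k:     0  1  2  3  4  5  6  7  8  9 10
g(k):  0  0  0  1  1  1  2  0  0  0  1
So g(10) = 1.
Grundy values for pile D (subtraction set {4, 7}):
g(0) = mex{} = 0
g(1) = mex{} = 0
g(2) = mex{} = 0
g(3) = mex{} = 0
g(4) = mex{0} = 1
g(5) = mex{0} = 1
g(6) = mex{0} = 1
g(7) = mex{0} = 1
g(8) = mex{0,1} = 2
So g(8) = 2.
The value of a disjunctive sum is the nim-sum of the parts.
Combined value = 1 XOR 17 XOR 1 XOR 2 = 19.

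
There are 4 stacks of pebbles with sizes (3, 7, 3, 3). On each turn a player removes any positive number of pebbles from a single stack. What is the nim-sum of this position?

4

Write each in binary and XOR column by column:
  011  (3)
  111  (7)
  011  (3)
  011  (3)
  ---
  100  (4)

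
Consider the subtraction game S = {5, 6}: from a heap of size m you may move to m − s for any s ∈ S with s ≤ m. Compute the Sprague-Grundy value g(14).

0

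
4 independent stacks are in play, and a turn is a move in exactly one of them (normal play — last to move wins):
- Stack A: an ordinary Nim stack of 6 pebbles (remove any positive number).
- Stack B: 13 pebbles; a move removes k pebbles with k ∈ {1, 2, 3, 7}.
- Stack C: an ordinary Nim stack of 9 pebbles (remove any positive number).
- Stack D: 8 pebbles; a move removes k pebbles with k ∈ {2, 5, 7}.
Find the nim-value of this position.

Stack A is a plain Nim stack of size 6, so its Grundy value is 6.
For stack B, compute g(0), g(1), … with moves {1, 2, 3, 7}:
g(0) = mex{} = 0
g(1) = mex{0} = 1
g(2) = mex{0,1} = 2
g(3) = mex{0,1,2} = 3
g(4) = mex{1,2,3} = 0
g(5) = mex{0,2,3} = 1
g(6) = mex{0,1,3} = 2
g(7) = mex{0,1,2} = 3
g(8) = mex{1,2,3} = 0
g(9) = mex{0,2,3} = 1
g(10) = mex{0,1,3} = 2
g(11) = mex{0,1,2} = 3
g(12) = mex{1,2,3} = 0
g(13) = mex{0,2,3} = 1
So g(13) = 1.
Stack C is a plain Nim stack of size 9, so its Grundy value is 9.
Build the Grundy sequence for stack D with g(k) = mex{g(k−s) : s ∈ {2, 5, 7}, s ≤ k}:
g(0) = mex{} = 0
g(1) = mex{} = 0
g(2) = mex{0} = 1
g(3) = mex{0} = 1
g(4) = mex{1} = 0
g(5) = mex{0,1} = 2
g(6) = mex{0} = 1
g(7) = mex{0,1,2} = 3
g(8) = mex{0,1} = 2
So g(8) = 2.
By the Sprague-Grundy theorem, the Grundy value of a sum of independent games is the XOR of the component values.
Combined value = 6 ⊕ 1 ⊕ 9 ⊕ 2 = 12.

12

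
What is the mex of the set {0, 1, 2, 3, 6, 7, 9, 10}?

4

The values 0, 1, 2, 3 are all present; 4 is the first non-negative integer missing from the set.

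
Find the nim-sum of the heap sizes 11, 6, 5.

8

Compute the nim-sum pairwise:
11 ⊕ 6 = 13
13 ⊕ 5 = 8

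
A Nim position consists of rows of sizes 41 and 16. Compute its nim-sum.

57

Nim-sum: 41 ^ 16 = 57.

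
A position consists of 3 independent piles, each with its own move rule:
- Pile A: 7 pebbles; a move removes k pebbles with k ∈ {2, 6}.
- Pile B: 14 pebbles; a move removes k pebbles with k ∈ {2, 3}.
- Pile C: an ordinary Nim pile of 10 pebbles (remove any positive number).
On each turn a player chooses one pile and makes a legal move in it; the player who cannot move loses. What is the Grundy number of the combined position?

9

For pile A, compute g(0), g(1), … with moves {2, 6}:
k:     0  1  2  3  4  5  6  7
g(k):  0  0  1  1  0  0  1  1
So g(7) = 1.
For pile B, compute g(0), g(1), … with moves {2, 3}:
g(0) = mex{} = 0
g(1) = mex{} = 0
g(2) = mex{0} = 1
g(3) = mex{0} = 1
g(4) = mex{0,1} = 2
g(5) = mex{1} = 0
g(6) = mex{1,2} = 0
g(7) = mex{0,2} = 1
g(8) = mex{0} = 1
g(9) = mex{0,1} = 2
g(10) = mex{1} = 0
g(11) = mex{1,2} = 0
g(12) = mex{0,2} = 1
g(13) = mex{0} = 1
g(14) = mex{0,1} = 2
So g(14) = 2.
Pile C is a plain Nim pile of size 10, so its Grundy value is 10.
By the Sprague-Grundy theorem, the Grundy value of a sum of independent games is the XOR of the component values.
Combined value = 1 XOR 2 XOR 10 = 9.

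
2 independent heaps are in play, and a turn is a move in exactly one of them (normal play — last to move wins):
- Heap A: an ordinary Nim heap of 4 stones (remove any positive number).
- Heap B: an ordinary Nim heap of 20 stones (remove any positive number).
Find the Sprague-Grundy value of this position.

Heap A is a plain Nim heap of size 4, so its Grundy value is 4.
Heap B is a plain Nim heap of size 20, so its Grundy value is 20.
By the Sprague-Grundy theorem, the Grundy value of a sum of independent games is the XOR of the component values.
Combined value = 4 XOR 20 = 16.

16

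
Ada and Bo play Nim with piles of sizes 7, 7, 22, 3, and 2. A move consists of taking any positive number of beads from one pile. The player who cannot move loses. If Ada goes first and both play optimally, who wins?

Compute the nim-sum pairwise:
7 ⊕ 7 = 0
0 ⊕ 22 = 22
22 ⊕ 3 = 21
21 ⊕ 2 = 23
The nim-sum is 23 ≠ 0, so this is an N-position: the player to move can win; Ada has a winning move.

Ada wins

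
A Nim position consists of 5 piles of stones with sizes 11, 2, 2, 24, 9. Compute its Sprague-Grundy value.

26

In binary:
  01011  (11)
  00010  (2)
  00010  (2)
  11000  (24)
  01001  (9)
  -----
  11010  (26)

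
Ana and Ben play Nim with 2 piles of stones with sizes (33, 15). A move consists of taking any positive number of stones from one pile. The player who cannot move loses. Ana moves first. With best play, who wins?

Bitwise XOR of the heap sizes:
  100001  (33)
  001111  (15)
  ------
  101110  (46)
The nim-sum is 46 ≠ 0, so this is an N-position: the player to move can win; Ana has a winning move.

Ana wins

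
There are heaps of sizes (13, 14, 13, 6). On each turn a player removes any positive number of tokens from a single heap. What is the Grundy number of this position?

8

In binary:
  1101  (13)
  1110  (14)
  1101  (13)
  0110  (6)
  ----
  1000  (8)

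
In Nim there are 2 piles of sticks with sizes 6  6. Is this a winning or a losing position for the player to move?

Losing position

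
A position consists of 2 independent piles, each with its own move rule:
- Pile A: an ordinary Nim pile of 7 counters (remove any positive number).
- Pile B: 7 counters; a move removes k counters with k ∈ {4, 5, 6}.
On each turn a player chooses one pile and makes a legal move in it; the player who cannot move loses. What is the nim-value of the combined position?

Pile A is a plain Nim pile of size 7, so its Grundy value is 7.
Build the Grundy sequence for pile B with g(k) = mex{g(k−s) : s ∈ {4, 5, 6}, s ≤ k}:
g(0) = mex{} = 0
g(1) = mex{} = 0
g(2) = mex{} = 0
g(3) = mex{} = 0
g(4) = mex{0} = 1
g(5) = mex{0} = 1
g(6) = mex{0} = 1
g(7) = mex{0} = 1
So g(7) = 1.
The value of a disjunctive sum is the nim-sum of the parts.
Combined value = 7 XOR 1 = 6.

6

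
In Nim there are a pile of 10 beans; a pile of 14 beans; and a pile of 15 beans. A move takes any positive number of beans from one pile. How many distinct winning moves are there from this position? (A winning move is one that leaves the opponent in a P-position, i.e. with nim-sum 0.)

3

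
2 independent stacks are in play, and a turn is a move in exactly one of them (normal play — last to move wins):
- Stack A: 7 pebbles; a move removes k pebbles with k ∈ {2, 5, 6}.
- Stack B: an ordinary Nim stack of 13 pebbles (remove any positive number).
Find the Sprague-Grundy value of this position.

14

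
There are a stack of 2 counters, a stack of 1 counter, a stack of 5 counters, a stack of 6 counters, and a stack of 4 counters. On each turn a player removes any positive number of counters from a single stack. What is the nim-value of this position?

4

Compute the nim-sum pairwise:
2 ⊕ 1 = 3
3 ⊕ 5 = 6
6 ⊕ 6 = 0
0 ⊕ 4 = 4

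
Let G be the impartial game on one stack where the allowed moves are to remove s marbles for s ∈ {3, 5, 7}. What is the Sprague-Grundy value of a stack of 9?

Compute g(0), g(1), … for moves {3, 5, 7}:
g(0) = mex{} = 0
g(1) = mex{} = 0
g(2) = mex{} = 0
g(3) = mex{0} = 1
g(4) = mex{0} = 1
g(5) = mex{0} = 1
g(6) = mex{0,1} = 2
g(7) = mex{0,1} = 2
g(8) = mex{0,1} = 2
g(9) = mex{0,1,2} = 3
So g(9) = 3.

3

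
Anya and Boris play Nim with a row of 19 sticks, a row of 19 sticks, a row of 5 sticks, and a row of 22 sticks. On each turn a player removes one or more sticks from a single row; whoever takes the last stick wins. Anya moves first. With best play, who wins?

Nim-sum: 19 ⊕ 19 ⊕ 5 ⊕ 22 = 19.
The nim-sum is 19 ≠ 0, so this is an N-position: the player to move can win; Anya has a winning move.

Anya wins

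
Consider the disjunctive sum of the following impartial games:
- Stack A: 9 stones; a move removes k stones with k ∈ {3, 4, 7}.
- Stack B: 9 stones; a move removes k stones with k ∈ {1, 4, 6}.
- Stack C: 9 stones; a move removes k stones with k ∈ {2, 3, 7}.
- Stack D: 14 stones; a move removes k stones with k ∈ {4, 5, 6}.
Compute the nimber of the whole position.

2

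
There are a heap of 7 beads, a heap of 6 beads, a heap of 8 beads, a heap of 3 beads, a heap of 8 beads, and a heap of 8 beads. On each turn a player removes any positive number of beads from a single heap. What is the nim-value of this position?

10

Nim-sum: 7 ^ 6 ^ 8 ^ 3 ^ 8 ^ 8 = 10.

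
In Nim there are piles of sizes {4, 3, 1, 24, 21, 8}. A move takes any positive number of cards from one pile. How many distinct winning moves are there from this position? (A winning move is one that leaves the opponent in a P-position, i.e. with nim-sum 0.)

1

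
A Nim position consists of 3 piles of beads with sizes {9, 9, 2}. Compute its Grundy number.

2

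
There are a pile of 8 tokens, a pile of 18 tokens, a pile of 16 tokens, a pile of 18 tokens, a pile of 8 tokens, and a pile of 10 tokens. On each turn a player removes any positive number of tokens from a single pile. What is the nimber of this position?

26

Compute the nim-sum pairwise:
8 XOR 18 = 26
26 XOR 16 = 10
10 XOR 18 = 24
24 XOR 8 = 16
16 XOR 10 = 26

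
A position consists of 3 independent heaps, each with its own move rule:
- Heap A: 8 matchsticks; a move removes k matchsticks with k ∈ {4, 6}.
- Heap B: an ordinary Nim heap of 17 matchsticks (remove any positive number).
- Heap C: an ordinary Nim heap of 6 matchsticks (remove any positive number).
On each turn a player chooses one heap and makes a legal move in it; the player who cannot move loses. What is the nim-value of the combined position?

21

Grundy values for heap A (subtraction set {4, 6}):
g(0) = mex{} = 0
g(1) = mex{} = 0
g(2) = mex{} = 0
g(3) = mex{} = 0
g(4) = mex{0} = 1
g(5) = mex{0} = 1
g(6) = mex{0} = 1
g(7) = mex{0} = 1
g(8) = mex{0,1} = 2
So g(8) = 2.
Heap B is a plain Nim heap of size 17, so its Grundy value is 17.
Heap C is a plain Nim heap of size 6, so its Grundy value is 6.
The value of a disjunctive sum is the nim-sum of the parts.
Combined value = 2 ⊕ 17 ⊕ 6 = 21.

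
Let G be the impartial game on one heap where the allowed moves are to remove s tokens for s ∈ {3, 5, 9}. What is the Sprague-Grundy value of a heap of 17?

Grundy values for subtraction set {3, 5, 9}:
k:     0  1  2  3  4  5  6  7  8  9 10 11 12 13 14 15 16 17
g(k):  0  0  0  1  1  1  2  2  0  3  3  1  0  2  0  1  0  1
So g(17) = 1.

1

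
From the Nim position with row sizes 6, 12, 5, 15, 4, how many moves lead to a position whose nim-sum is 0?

Compute the nim-sum pairwise:
6 ^ 12 = 10
10 ^ 5 = 15
15 ^ 15 = 0
0 ^ 4 = 4
The overall nim-sum is X = 4. A row of size p has a winning move iff p XOR X < p (reduce it to p XOR X).
  6: 6 XOR 4 = 2 < 6 — winning move (to 2).
  12: 12 XOR 4 = 8 < 12 — winning move (to 8).
  5: 5 XOR 4 = 1 < 5 — winning move (to 1).
  15: 15 XOR 4 = 11 < 15 — winning move (to 11).
  4: 4 XOR 4 = 0 < 4 — winning move (to 0).
That gives 5 winning moves.

5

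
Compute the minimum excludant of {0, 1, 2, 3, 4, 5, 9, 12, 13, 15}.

6

The values 0, 1, 2, 3, 4, 5 are all present; 6 is the first non-negative integer missing from the set.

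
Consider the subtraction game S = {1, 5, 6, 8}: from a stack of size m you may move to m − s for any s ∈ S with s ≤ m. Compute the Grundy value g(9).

3

Grundy values for subtraction set {1, 5, 6, 8}:
g(0) = mex{} = 0
g(1) = mex{0} = 1
g(2) = mex{1} = 0
g(3) = mex{0} = 1
g(4) = mex{1} = 0
g(5) = mex{0} = 1
g(6) = mex{0,1} = 2
g(7) = mex{0,1,2} = 3
g(8) = mex{0,1,3} = 2
g(9) = mex{0,1,2} = 3
So g(9) = 3.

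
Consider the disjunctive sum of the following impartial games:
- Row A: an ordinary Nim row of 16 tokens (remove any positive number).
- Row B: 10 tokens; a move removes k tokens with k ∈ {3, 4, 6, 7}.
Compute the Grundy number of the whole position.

Row A is a plain Nim row of size 16, so its Grundy value is 16.
Build the Grundy sequence for row B with g(k) = mex{g(k−s) : s ∈ {3, 4, 6, 7}, s ≤ k}:
k:     0  1  2  3  4  5  6  7  8  9 10
g(k):  0  0  0  1  1  1  2  2  2  3  0
So g(10) = 0.
The value of a disjunctive sum is the nim-sum of the parts.
Combined value = 16 XOR 0 = 16.

16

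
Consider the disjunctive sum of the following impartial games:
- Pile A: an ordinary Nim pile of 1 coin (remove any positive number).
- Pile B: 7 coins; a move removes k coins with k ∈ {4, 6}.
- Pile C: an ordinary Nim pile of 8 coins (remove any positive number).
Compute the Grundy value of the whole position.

8

Pile A is a plain Nim pile of size 1, so its Grundy value is 1.
For pile B, compute g(0), g(1), … with moves {4, 6}:
k:     0  1  2  3  4  5  6  7
g(k):  0  0  0  0  1  1  1  1
So g(7) = 1.
Pile C is a plain Nim pile of size 8, so its Grundy value is 8.
The value of a disjunctive sum is the nim-sum of the parts.
Combined value = 1 XOR 1 XOR 8 = 8.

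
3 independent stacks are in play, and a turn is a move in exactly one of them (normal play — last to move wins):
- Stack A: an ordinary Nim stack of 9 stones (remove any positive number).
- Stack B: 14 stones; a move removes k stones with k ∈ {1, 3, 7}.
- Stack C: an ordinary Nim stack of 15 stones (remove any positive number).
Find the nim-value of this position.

6

Stack A is a plain Nim stack of size 9, so its Grundy value is 9.
Grundy values for stack B (subtraction set {1, 3, 7}):
g(0) = mex{} = 0
g(1) = mex{0} = 1
g(2) = mex{1} = 0
g(3) = mex{0} = 1
g(4) = mex{1} = 0
g(5) = mex{0} = 1
g(6) = mex{1} = 0
g(7) = mex{0} = 1
g(8) = mex{1} = 0
g(9) = mex{0} = 1
g(10) = mex{1} = 0
g(11) = mex{0} = 1
g(12) = mex{1} = 0
g(13) = mex{0} = 1
g(14) = mex{1} = 0
So g(14) = 0.
Stack C is a plain Nim stack of size 15, so its Grundy value is 15.
By the Sprague-Grundy theorem, the Grundy value of a sum of independent games is the XOR of the component values.
Combined value = 9 ⊕ 0 ⊕ 15 = 6.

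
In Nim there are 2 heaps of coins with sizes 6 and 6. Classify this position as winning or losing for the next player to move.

Losing position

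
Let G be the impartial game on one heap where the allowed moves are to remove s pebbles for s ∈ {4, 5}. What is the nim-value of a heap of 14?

1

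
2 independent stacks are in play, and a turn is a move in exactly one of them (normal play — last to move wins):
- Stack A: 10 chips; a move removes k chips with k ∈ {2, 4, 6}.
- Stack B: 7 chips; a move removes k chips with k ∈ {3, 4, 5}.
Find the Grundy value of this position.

3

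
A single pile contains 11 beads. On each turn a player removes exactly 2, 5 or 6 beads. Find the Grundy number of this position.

Compute g(0), g(1), … for moves {2, 5, 6}:
k:     0  1  2  3  4  5  6  7  8  9 10 11
g(k):  0  0  1  1  0  2  1  3  0  2  1  0
So g(11) = 0.

0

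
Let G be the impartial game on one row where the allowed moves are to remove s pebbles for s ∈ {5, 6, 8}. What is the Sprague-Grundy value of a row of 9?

1

Build the Grundy sequence with g(k) = mex{g(k−s) : s ∈ {5, 6, 8}, s ≤ k}:
g(0) = mex{} = 0
g(1) = mex{} = 0
g(2) = mex{} = 0
g(3) = mex{} = 0
g(4) = mex{} = 0
g(5) = mex{0} = 1
g(6) = mex{0} = 1
g(7) = mex{0} = 1
g(8) = mex{0} = 1
g(9) = mex{0} = 1
So g(9) = 1.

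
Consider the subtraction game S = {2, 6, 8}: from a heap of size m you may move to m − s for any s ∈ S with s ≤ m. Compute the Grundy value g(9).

2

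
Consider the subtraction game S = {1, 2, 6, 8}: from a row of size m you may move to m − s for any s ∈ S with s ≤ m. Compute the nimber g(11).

1

Grundy values for subtraction set {1, 2, 6, 8}:
g(0) = mex{} = 0
g(1) = mex{0} = 1
g(2) = mex{0,1} = 2
g(3) = mex{1,2} = 0
g(4) = mex{0,2} = 1
g(5) = mex{0,1} = 2
g(6) = mex{0,1,2} = 3
g(7) = mex{1,2,3} = 0
g(8) = mex{0,2,3} = 1
g(9) = mex{0,1} = 2
g(10) = mex{1,2} = 0
g(11) = mex{0,2} = 1
So g(11) = 1.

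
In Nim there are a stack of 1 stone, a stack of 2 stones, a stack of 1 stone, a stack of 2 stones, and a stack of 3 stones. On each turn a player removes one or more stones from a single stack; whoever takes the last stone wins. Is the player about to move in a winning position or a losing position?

Winning position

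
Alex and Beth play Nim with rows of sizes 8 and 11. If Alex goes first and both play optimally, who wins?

Alex wins

Compute the nim-sum pairwise:
8 ⊕ 11 = 3
The nim-sum is 3 ≠ 0, so this is an N-position: the player to move can win; Alex has a winning move.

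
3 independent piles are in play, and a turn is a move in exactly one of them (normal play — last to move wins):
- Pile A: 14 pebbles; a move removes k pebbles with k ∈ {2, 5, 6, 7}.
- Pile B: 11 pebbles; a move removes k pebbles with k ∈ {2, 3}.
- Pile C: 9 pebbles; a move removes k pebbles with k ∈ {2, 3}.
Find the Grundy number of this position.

Grundy values for pile A (subtraction set {2, 5, 6, 7}):
g(0) = mex{} = 0
g(1) = mex{} = 0
g(2) = mex{0} = 1
g(3) = mex{0} = 1
g(4) = mex{1} = 0
g(5) = mex{0,1} = 2
g(6) = mex{0} = 1
g(7) = mex{0,1,2} = 3
g(8) = mex{0,1} = 2
g(9) = mex{0,1,3} = 2
g(10) = mex{0,1,2} = 3
g(11) = mex{0,1,2} = 3
g(12) = mex{1,2,3} = 0
g(13) = mex{1,2,3} = 0
g(14) = mex{0,2,3} = 1
So g(14) = 1.
For pile B, compute g(0), g(1), … with moves {2, 3}:
k:     0  1  2  3  4  5  6  7  8  9 10 11
g(k):  0  0  1  1  2  0  0  1  1  2  0  0
So g(11) = 0.
For pile C, compute g(0), g(1), … with moves {2, 3}:
g(0) = mex{} = 0
g(1) = mex{} = 0
g(2) = mex{0} = 1
g(3) = mex{0} = 1
g(4) = mex{0,1} = 2
g(5) = mex{1} = 0
g(6) = mex{1,2} = 0
g(7) = mex{0,2} = 1
g(8) = mex{0} = 1
g(9) = mex{0,1} = 2
So g(9) = 2.
By the Sprague-Grundy theorem, the Grundy value of a sum of independent games is the XOR of the component values.
Combined value = 1 XOR 0 XOR 2 = 3.

3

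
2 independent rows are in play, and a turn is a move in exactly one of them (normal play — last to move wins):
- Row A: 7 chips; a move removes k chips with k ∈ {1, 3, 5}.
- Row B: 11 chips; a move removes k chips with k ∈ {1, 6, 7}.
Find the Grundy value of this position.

2

Build the Grundy sequence for row A with g(k) = mex{g(k−s) : s ∈ {1, 3, 5}, s ≤ k}:
k:     0  1  2  3  4  5  6  7
g(k):  0  1  0  1  0  1  0  1
So g(7) = 1.
Grundy values for row B (subtraction set {1, 6, 7}):
g(0) = mex{} = 0
g(1) = mex{0} = 1
g(2) = mex{1} = 0
g(3) = mex{0} = 1
g(4) = mex{1} = 0
g(5) = mex{0} = 1
g(6) = mex{0,1} = 2
g(7) = mex{0,1,2} = 3
g(8) = mex{0,1,3} = 2
g(9) = mex{0,1,2} = 3
g(10) = mex{0,1,3} = 2
g(11) = mex{0,1,2} = 3
So g(11) = 3.
The value of a disjunctive sum is the nim-sum of the parts.
Combined value = 1 XOR 3 = 2.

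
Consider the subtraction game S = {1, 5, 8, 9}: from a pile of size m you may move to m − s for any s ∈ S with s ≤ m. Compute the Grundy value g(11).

Grundy values for subtraction set {1, 5, 8, 9}:
k:     0  1  2  3  4  5  6  7  8  9 10 11
g(k):  0  1  0  1  0  1  0  1  2  3  2  3
So g(11) = 3.

3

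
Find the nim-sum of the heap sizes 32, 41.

9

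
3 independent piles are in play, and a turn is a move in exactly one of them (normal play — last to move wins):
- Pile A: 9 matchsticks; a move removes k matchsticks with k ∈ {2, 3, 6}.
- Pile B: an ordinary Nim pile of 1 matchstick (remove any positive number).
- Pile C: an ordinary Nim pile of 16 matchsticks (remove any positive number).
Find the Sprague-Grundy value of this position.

17

Build the Grundy sequence for pile A with g(k) = mex{g(k−s) : s ∈ {2, 3, 6}, s ≤ k}:
k:     0  1  2  3  4  5  6  7  8  9
g(k):  0  0  1  1  2  0  3  1  2  0
So g(9) = 0.
Pile B is a plain Nim pile of size 1, so its Grundy value is 1.
Pile C is a plain Nim pile of size 16, so its Grundy value is 16.
By the Sprague-Grundy theorem, the Grundy value of a sum of independent games is the XOR of the component values.
Combined value = 0 XOR 1 XOR 16 = 17.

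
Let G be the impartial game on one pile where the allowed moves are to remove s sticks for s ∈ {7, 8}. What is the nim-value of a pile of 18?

0

Compute g(0), g(1), … for moves {7, 8}:
k:     0  1  2  3  4  5  6  7  8  9 10 11 12 13 14 15 16 17 18
g(k):  0  0  0  0  0  0  0  1  1  1  1  1  1  1  2  0  0  0  0
So g(18) = 0.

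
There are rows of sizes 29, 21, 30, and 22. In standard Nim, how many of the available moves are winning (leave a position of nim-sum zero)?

0

Nim-sum: 29 ⊕ 21 ⊕ 30 ⊕ 22 = 0.
The nim-sum is already 0, so every move leaves a nonzero nim-sum — there are no winning moves.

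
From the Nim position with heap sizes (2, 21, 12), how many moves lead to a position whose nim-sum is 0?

1

Nim-sum: 2 XOR 21 XOR 12 = 27.
The overall nim-sum is X = 27. A heap of size p has a winning move iff p XOR X < p (reduce it to p XOR X).
  2: 2 XOR 27 = 25 ≥ 2 — no move.
  21: 21 XOR 27 = 14 < 21 — winning move (to 14).
  12: 12 XOR 27 = 23 ≥ 12 — no move.
That gives 1 winning move.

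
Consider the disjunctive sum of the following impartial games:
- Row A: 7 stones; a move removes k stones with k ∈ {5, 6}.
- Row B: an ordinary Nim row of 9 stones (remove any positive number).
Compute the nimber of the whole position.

8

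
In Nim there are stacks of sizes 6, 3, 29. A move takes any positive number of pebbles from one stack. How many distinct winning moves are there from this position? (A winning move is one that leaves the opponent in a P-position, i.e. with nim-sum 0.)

Nim-sum: 6 ⊕ 3 ⊕ 29 = 24.
The overall nim-sum is X = 24. A stack of size p has a winning move iff p XOR X < p (reduce it to p XOR X).
  6: 6 XOR 24 = 30 ≥ 6 — no move.
  3: 3 XOR 24 = 27 ≥ 3 — no move.
  29: 29 XOR 24 = 5 < 29 — winning move (to 5).
That gives 1 winning move.

1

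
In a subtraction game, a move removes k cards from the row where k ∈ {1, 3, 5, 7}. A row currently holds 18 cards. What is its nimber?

0

Compute g(0), g(1), … for moves {1, 3, 5, 7}:
k:     0  1  2  3  4  5  6  7  8  9 10 11 12 13 14 15 16 17 18
g(k):  0  1  0  1  0  1  0  1  0  1  0  1  0  1  0  1  0  1  0
So g(18) = 0.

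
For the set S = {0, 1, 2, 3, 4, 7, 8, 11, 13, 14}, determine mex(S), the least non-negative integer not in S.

5

The values 0, 1, 2, 3, 4 are all present; 5 is the first non-negative integer missing from the set.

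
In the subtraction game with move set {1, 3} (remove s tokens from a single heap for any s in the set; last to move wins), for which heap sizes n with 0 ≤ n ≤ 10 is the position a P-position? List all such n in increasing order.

0, 2, 4, 6, 8, 10

Grundy values for subtraction set {1, 3}:
k:     0  1  2  3  4  5  6  7  8  9 10
g(k):  0  1  0  1  0  1  0  1  0  1  0
The P-positions (g = 0) in 0..10 are 0, 2, 4, 6, 8, 10.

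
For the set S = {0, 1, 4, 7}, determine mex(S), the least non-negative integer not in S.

2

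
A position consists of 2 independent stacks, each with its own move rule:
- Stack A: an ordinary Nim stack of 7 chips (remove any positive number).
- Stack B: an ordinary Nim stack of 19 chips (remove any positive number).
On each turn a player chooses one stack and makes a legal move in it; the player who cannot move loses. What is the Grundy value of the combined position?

20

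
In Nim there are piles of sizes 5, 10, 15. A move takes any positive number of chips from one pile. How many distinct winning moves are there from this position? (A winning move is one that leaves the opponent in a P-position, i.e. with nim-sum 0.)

Compute the nim-sum pairwise:
5 XOR 10 = 15
15 XOR 15 = 0
The nim-sum is already 0, so every move leaves a nonzero nim-sum — there are no winning moves.

0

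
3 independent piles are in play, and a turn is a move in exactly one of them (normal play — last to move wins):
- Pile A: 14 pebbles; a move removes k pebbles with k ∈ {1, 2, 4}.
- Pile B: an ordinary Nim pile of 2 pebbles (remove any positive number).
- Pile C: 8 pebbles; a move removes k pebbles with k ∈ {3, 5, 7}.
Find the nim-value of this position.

2

For pile A, compute g(0), g(1), … with moves {1, 2, 4}:
g(0) = mex{} = 0
g(1) = mex{0} = 1
g(2) = mex{0,1} = 2
g(3) = mex{1,2} = 0
g(4) = mex{0,2} = 1
g(5) = mex{0,1} = 2
g(6) = mex{1,2} = 0
g(7) = mex{0,2} = 1
g(8) = mex{0,1} = 2
g(9) = mex{1,2} = 0
g(10) = mex{0,2} = 1
g(11) = mex{0,1} = 2
g(12) = mex{1,2} = 0
g(13) = mex{0,2} = 1
g(14) = mex{0,1} = 2
So g(14) = 2.
Pile B is a plain Nim pile of size 2, so its Grundy value is 2.
For pile C, compute g(0), g(1), … with moves {3, 5, 7}:
k:     0  1  2  3  4  5  6  7  8
g(k):  0  0  0  1  1  1  2  2  2
So g(8) = 2.
The value of a disjunctive sum is the nim-sum of the parts.
Combined value = 2 ⊕ 2 ⊕ 2 = 2.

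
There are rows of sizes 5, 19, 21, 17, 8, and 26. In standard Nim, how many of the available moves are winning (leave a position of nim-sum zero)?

0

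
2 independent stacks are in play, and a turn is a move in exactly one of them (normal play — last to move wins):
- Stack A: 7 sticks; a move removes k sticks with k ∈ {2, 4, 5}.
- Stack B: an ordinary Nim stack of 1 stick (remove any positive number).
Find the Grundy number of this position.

1

Build the Grundy sequence for stack A with g(k) = mex{g(k−s) : s ∈ {2, 4, 5}, s ≤ k}:
k:     0  1  2  3  4  5  6  7
g(k):  0  0  1  1  2  2  3  0
So g(7) = 0.
Stack B is a plain Nim stack of size 1, so its Grundy value is 1.
The value of a disjunctive sum is the nim-sum of the parts.
Combined value = 0 ⊕ 1 = 1.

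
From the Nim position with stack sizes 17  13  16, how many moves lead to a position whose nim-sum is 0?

Nim-sum: 17 ^ 13 ^ 16 = 12.
The overall nim-sum is X = 12. A stack of size p has a winning move iff p XOR X < p (reduce it to p XOR X).
  17: 17 XOR 12 = 29 ≥ 17 — no move.
  13: 13 XOR 12 = 1 < 13 — winning move (to 1).
  16: 16 XOR 12 = 28 ≥ 16 — no move.
That gives 1 winning move.

1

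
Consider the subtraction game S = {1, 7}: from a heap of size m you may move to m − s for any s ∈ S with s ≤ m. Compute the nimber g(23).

Build the Grundy sequence with g(k) = mex{g(k−s) : s ∈ {1, 7}, s ≤ k}:
k:     0  1  2  3  4  5  6  7  8  9 10 11 12 13 14 15 16 17 18 19 20 21 22 23
g(k):  0  1  0  1  0  1  0  1  0  1  0  1  0  1  0  1  0  1  0  1  0  1  0  1
So g(23) = 1.

1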